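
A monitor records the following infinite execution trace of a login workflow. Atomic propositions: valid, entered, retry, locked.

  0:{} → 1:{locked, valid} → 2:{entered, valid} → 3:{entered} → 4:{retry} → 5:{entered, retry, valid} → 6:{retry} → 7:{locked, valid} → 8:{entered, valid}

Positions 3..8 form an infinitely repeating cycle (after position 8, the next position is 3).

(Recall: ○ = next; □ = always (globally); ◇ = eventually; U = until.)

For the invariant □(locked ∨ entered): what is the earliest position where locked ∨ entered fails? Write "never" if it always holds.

At position 0 the labels are {}, so locked ∨ entered is false there. This is the first violation.

0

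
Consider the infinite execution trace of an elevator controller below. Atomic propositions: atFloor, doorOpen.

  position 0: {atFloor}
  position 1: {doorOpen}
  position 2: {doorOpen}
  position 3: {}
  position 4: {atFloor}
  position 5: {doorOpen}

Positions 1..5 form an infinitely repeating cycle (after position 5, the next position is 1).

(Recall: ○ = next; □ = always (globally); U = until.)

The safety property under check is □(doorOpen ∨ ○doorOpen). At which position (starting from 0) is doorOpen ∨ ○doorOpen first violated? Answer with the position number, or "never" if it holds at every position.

Check doorOpen ∨ ○doorOpen at each position in order: 0 ✓, 1 ✓, 2 ✓.
At position 3 the labels are {} and the next position 4 has {atFloor}, so doorOpen ∨ ○doorOpen is false there. This is the first violation.

3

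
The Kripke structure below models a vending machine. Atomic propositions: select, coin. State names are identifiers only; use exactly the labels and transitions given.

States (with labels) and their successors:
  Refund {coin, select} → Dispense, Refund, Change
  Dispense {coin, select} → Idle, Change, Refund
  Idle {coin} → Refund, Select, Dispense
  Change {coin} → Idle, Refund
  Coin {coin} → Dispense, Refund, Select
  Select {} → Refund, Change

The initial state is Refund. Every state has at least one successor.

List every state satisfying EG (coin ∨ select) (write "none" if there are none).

States satisfying coin ∨ select: {Refund, Dispense, Idle, Change, Coin}.
States satisfying EG (coin ∨ select): {Refund, Dispense, Idle, Change, Coin}.

{Refund, Dispense, Idle, Change, Coin}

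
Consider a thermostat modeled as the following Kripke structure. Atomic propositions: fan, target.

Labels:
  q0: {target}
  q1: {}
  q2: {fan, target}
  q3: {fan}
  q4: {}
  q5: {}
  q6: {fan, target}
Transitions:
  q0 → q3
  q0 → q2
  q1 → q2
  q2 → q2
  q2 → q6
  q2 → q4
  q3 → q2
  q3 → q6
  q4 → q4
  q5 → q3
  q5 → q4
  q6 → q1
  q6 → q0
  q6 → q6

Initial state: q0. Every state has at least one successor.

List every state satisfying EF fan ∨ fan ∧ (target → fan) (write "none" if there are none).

States satisfying fan: {q2, q3, q6}.
States satisfying EF fan: {q0, q1, q2, q3, q5, q6}.
States satisfying target → fan: {q1, q2, q3, q4, q5, q6}.
States satisfying fan ∧ (target → fan): {q2, q3, q6}.
States satisfying EF fan ∨ fan ∧ (target → fan): {q0, q1, q2, q3, q5, q6}.

{q0, q1, q2, q3, q5, q6}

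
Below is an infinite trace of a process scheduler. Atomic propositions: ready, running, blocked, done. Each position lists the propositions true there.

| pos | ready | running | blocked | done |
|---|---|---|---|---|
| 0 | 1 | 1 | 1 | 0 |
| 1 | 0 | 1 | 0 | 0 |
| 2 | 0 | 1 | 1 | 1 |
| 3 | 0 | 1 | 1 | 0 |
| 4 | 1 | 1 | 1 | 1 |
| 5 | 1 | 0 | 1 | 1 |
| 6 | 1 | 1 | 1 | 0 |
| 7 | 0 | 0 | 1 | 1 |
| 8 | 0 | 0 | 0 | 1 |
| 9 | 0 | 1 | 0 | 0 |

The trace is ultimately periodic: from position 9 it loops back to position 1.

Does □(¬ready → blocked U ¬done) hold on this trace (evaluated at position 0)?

No

¬ready → blocked U ¬done must hold at every position from 0 onward. It fails at position 7, so □(¬ready → blocked U ¬done) is false.
Positions where ¬ready holds: 1, 2, 3, 7, 8, 9.
Check blocked U ¬done at each: 1→ok, 2→ok, 3→ok, 7→fails, 8→fails, 9→ok.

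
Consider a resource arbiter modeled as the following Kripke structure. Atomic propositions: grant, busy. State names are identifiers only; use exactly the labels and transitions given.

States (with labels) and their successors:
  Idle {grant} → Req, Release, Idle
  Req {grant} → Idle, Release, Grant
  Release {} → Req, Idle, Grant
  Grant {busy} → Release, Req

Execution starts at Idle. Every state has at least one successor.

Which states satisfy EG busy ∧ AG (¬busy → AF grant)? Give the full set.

none

States satisfying busy: {Grant}.
States satisfying EG busy: ∅.
States satisfying ¬busy → AF grant: {Idle, Req, Grant}.
States satisfying AG (¬busy → AF grant): ∅.
States satisfying EG busy ∧ AG (¬busy → AF grant): ∅.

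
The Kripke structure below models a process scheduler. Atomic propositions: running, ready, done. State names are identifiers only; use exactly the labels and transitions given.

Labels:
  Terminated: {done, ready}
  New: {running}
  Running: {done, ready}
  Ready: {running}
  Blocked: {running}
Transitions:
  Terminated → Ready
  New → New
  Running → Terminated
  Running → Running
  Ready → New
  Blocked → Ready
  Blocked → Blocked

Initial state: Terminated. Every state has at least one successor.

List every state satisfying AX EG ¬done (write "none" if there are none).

{Terminated, New, Ready, Blocked}

States satisfying EG ¬done: {New, Ready, Blocked}.
States satisfying AX EG ¬done: {Terminated, New, Ready, Blocked}.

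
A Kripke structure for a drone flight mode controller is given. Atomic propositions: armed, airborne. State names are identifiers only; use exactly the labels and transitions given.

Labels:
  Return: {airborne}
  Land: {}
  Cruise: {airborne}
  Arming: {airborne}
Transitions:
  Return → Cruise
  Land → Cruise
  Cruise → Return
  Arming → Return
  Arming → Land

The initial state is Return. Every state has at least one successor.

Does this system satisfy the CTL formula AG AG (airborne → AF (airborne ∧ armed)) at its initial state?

States satisfying AG (airborne → AF (airborne ∧ armed)): ∅.
States satisfying AG AG (airborne → AF (airborne ∧ armed)): ∅.
Cruise is reachable from Return and violates AG (airborne → AF (airborne ∧ armed)), so AG fails at Return.
Return ∉ Sat(AG AG (airborne → AF (airborne ∧ armed))).

Does not hold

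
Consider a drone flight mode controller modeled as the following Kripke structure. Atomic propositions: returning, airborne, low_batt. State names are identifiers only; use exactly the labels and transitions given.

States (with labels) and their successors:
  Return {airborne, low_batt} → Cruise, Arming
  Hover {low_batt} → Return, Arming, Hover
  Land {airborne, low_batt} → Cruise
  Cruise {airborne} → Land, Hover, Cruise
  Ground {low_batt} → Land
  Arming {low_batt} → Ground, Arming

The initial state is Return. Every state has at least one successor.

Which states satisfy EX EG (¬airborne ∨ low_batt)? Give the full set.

States satisfying EG (¬airborne ∨ low_batt): {Return, Hover, Arming}.
States satisfying EX EG (¬airborne ∨ low_batt): {Return, Hover, Cruise, Arming}.

{Return, Hover, Cruise, Arming}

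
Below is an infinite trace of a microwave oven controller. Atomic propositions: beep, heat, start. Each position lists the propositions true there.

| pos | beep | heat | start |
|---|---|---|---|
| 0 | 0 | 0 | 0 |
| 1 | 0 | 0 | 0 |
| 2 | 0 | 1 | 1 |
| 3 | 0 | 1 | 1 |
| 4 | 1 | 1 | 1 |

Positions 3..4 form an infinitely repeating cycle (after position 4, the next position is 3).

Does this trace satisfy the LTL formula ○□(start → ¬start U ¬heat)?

No

The position after 0 is 1; □(start → ¬start U ¬heat) is false there.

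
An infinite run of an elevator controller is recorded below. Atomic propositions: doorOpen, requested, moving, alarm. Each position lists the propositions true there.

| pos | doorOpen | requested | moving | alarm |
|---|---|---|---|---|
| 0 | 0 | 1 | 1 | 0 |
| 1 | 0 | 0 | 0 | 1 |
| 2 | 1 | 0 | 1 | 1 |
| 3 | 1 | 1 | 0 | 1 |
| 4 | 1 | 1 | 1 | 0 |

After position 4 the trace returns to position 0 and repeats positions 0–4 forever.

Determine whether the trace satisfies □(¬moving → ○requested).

Violated

¬moving → ○requested must hold at every position from 0 onward. It fails at position 1, so □(¬moving → ○requested) is false.
Positions where ¬moving holds: 1, 3.
Check ○requested at each: 1→fails, 3→ok.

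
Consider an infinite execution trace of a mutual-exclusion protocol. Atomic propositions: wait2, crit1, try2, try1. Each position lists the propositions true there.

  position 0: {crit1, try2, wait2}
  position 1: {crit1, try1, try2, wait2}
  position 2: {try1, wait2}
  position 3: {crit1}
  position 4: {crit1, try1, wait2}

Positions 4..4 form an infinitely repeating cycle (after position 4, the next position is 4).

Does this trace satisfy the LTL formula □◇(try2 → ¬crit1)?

Holds

◇(try2 → ¬crit1) holds at every position 0..4, and those are all positions ever visited, so □◇(try2 → ¬crit1) holds.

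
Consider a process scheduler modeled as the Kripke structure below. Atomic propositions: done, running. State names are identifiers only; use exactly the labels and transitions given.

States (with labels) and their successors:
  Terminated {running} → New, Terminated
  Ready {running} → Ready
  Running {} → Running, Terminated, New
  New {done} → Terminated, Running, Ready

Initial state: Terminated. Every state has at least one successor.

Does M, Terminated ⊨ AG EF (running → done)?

No

States satisfying EF (running → done): {Terminated, Running, New}.
States satisfying AG EF (running → done): ∅.
Ready is reachable from Terminated and violates EF (running → done), so AG fails at Terminated.
Terminated ∉ Sat(AG EF (running → done)).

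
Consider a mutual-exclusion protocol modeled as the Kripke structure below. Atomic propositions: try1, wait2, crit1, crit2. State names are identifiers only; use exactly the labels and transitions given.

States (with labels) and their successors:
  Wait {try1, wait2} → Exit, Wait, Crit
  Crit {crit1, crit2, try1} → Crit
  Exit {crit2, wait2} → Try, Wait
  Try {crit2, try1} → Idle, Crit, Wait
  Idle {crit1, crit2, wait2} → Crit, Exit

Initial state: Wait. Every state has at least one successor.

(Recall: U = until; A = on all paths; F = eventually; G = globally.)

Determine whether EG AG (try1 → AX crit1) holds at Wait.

No

States satisfying AG (try1 → AX crit1): {Crit}.
States satisfying EG AG (try1 → AX crit1): {Crit}.
No suitable path/successor from Wait witnesses the formula.
Wait ∉ Sat(EG AG (try1 → AX crit1)).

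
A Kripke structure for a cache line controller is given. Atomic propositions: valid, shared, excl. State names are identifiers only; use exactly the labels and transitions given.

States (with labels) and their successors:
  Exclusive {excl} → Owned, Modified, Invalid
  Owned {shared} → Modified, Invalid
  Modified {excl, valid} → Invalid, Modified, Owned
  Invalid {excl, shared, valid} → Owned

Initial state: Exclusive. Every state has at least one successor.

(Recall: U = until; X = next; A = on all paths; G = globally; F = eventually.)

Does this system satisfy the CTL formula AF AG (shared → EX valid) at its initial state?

Violated

States satisfying AG (shared → EX valid): ∅.
States satisfying AF AG (shared → EX valid): ∅.
There is a path from Exclusive along which AG (shared → EX valid) never holds.
Exclusive ∉ Sat(AF AG (shared → EX valid)).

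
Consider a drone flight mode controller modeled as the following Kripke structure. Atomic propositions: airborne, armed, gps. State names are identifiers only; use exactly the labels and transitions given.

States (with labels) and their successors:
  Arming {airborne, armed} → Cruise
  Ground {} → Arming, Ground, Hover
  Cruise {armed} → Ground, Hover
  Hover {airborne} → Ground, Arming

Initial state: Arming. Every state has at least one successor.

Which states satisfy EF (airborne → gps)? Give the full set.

States satisfying airborne → gps: {Ground, Cruise}.
States satisfying EF (airborne → gps): {Arming, Ground, Cruise, Hover}.

{Arming, Ground, Cruise, Hover}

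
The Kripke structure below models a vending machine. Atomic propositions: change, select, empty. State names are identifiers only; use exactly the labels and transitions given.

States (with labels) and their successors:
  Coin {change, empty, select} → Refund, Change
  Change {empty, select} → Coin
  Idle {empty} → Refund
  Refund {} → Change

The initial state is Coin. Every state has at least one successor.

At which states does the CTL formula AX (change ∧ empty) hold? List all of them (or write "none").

{Change}

States satisfying change ∧ empty: {Coin}.
States satisfying AX (change ∧ empty): {Change}.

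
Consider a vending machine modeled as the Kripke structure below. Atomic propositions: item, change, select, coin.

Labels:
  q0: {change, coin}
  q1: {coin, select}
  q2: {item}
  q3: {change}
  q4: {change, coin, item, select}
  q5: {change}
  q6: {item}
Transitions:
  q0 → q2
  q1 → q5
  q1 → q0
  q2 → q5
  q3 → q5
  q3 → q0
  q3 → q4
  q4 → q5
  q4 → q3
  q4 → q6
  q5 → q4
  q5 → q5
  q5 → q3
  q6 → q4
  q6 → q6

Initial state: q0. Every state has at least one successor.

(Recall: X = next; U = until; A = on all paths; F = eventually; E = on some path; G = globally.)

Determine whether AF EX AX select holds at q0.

States satisfying EX AX select: ∅.
States satisfying AF EX AX select: ∅.
There is a path from q0 along which EX AX select never holds.
q0 ∉ Sat(AF EX AX select).

Does not hold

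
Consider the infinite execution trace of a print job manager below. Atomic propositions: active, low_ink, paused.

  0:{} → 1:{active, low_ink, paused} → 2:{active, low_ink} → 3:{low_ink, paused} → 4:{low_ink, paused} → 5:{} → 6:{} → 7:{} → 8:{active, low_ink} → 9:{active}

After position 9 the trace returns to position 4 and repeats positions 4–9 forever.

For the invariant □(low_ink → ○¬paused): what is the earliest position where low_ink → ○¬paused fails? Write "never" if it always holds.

Check low_ink → ○¬paused at each position in order: 0 ✓, 1 ✓.
At position 2 the labels are {active, low_ink} and the next position 3 has {low_ink, paused}, so low_ink → ○¬paused is false there. This is the first violation.

2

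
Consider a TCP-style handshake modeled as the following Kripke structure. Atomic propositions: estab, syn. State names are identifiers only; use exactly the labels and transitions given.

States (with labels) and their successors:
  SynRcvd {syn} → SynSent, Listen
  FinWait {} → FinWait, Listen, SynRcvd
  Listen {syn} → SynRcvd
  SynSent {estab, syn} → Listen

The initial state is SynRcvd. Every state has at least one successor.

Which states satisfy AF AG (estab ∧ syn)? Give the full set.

none

States satisfying AG (estab ∧ syn): ∅.
States satisfying AF AG (estab ∧ syn): ∅.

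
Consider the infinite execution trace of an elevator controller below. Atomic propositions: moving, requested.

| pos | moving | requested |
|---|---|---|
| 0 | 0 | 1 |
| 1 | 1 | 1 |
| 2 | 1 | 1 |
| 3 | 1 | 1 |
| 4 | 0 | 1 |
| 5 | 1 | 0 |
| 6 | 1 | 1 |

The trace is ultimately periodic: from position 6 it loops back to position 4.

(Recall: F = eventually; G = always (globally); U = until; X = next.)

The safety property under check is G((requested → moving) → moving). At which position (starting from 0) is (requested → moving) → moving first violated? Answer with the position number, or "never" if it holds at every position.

(requested → moving) → moving holds at every position 0..6, and those are all the positions the trace ever visits, so the invariant G((requested → moving) → moving) is never violated.

never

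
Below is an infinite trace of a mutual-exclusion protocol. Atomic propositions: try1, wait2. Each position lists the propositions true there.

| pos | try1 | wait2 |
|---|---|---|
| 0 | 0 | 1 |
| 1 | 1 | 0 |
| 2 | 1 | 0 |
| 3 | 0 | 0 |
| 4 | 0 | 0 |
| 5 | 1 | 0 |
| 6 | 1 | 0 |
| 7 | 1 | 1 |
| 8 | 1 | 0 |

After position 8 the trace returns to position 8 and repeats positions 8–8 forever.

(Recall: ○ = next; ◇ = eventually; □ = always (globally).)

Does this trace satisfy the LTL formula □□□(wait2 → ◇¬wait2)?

□□(wait2 → ◇¬wait2) holds at every position 0..8, and those are all positions ever visited, so □□□(wait2 → ◇¬wait2) holds.

Yes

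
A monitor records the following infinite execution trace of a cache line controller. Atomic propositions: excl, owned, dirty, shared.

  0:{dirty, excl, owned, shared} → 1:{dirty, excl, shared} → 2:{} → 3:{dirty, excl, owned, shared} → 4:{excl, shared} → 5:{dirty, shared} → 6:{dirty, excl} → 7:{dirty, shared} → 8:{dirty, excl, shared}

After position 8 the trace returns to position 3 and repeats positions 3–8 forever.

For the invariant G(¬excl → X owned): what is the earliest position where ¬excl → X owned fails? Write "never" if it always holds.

5

Check ¬excl → X owned at each position in order: 0 ✓, 1 ✓, 2 ✓, 3 ✓, 4 ✓.
At position 5 the labels are {dirty, shared} and the next position 6 has {dirty, excl}, so ¬excl → X owned is false there. This is the first violation.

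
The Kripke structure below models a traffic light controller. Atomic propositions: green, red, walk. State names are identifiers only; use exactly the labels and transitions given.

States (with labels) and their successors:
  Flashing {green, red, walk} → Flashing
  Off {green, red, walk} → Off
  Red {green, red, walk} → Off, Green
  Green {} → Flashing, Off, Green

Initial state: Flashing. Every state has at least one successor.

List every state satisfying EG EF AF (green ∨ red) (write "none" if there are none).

{Flashing, Off, Red, Green}

States satisfying EF AF (green ∨ red): {Flashing, Off, Red, Green}.
States satisfying EG EF AF (green ∨ red): {Flashing, Off, Red, Green}.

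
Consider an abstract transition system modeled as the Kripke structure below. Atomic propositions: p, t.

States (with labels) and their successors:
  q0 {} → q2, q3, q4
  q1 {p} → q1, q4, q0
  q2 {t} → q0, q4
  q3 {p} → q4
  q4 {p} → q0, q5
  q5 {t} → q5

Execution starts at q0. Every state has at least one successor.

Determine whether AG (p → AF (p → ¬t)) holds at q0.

States satisfying p → AF (p → ¬t): {q0, q1, q2, q3, q4, q5}.
States satisfying AG (p → AF (p → ¬t)): {q0, q1, q2, q3, q4, q5}.
Every state reachable from q0 satisfies p → AF (p → ¬t).
q0 ∈ Sat(AG (p → AF (p → ¬t))).

Yes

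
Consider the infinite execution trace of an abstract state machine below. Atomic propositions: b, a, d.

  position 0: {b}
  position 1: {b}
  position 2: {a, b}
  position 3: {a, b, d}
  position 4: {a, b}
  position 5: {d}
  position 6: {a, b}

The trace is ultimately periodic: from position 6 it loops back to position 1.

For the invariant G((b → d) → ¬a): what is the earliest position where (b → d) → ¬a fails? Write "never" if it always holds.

3

Check (b → d) → ¬a at each position in order: 0 ✓, 1 ✓, 2 ✓.
At position 3 the labels are {a, b, d}, so (b → d) → ¬a is false there. This is the first violation.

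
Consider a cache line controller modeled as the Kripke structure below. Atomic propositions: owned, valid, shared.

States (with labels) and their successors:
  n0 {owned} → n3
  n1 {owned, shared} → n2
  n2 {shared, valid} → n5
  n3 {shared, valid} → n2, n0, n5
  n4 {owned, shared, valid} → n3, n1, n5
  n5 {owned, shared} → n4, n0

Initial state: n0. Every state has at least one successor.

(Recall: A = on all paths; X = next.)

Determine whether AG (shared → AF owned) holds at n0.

Holds

States satisfying shared → AF owned: {n0, n1, n2, n3, n4, n5}.
States satisfying AG (shared → AF owned): {n0, n1, n2, n3, n4, n5}.
Every state reachable from n0 satisfies shared → AF owned.
n0 ∈ Sat(AG (shared → AF owned)).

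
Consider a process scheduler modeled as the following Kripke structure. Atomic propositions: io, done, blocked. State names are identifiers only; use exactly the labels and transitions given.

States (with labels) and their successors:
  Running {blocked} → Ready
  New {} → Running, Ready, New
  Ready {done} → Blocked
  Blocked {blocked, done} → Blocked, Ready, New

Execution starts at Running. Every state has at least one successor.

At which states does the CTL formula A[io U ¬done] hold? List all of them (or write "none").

States satisfying io: ∅.
States satisfying ¬done: {Running, New}.
States satisfying A[io U ¬done]: {Running, New}.

{Running, New}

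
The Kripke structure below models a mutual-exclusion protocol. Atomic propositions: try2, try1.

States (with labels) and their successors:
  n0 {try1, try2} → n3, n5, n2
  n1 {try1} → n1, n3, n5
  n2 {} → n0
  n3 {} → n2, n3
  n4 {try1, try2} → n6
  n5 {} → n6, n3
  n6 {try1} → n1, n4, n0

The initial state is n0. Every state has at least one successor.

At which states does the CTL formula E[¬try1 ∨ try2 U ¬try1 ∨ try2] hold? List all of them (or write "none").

States satisfying ¬try1 ∨ try2: {n0, n2, n3, n4, n5}.
States satisfying E[¬try1 ∨ try2 U ¬try1 ∨ try2]: {n0, n2, n3, n4, n5}.

{n0, n2, n3, n4, n5}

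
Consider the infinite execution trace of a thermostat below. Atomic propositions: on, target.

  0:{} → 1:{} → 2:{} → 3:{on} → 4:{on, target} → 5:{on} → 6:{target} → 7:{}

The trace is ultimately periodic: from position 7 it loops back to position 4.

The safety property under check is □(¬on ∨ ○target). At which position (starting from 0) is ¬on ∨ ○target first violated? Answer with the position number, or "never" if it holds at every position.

Check ¬on ∨ ○target at each position in order: 0 ✓, 1 ✓, 2 ✓, 3 ✓.
At position 4 the labels are {on, target} and the next position 5 has {on}, so ¬on ∨ ○target is false there. This is the first violation.

4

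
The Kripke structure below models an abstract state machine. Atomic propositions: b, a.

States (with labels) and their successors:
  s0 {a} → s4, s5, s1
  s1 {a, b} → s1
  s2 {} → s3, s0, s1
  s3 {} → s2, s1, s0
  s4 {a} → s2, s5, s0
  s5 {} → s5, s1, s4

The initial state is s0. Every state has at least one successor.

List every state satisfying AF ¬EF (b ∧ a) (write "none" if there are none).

States satisfying ¬EF (b ∧ a): ∅.
States satisfying AF ¬EF (b ∧ a): ∅.

none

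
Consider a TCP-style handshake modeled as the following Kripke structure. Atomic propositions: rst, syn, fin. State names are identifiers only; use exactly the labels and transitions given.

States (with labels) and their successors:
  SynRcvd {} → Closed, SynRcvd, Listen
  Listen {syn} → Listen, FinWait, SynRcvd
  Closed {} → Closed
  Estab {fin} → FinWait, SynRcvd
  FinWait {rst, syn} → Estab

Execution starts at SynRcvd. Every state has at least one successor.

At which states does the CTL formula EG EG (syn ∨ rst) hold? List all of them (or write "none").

{Listen}

States satisfying EG (syn ∨ rst): {Listen}.
States satisfying EG EG (syn ∨ rst): {Listen}.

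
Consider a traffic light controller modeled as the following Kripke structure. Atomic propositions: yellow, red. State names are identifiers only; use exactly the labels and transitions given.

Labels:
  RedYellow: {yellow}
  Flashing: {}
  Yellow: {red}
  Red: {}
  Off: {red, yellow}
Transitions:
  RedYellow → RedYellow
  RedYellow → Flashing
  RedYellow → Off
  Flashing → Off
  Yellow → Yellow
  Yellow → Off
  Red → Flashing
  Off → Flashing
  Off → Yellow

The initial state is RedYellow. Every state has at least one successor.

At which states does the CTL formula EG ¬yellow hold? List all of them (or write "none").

States satisfying ¬yellow: {Flashing, Yellow, Red}.
States satisfying EG ¬yellow: {Yellow}.

{Yellow}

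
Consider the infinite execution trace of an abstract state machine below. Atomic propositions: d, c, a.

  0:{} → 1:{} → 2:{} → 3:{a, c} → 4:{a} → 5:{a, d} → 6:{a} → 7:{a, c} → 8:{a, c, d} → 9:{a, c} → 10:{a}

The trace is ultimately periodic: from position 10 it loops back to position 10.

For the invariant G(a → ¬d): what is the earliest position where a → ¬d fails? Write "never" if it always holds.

5

Check a → ¬d at each position in order: 0 ✓, 1 ✓, 2 ✓, 3 ✓, 4 ✓.
At position 5 the labels are {a, d}, so a → ¬d is false there. This is the first violation.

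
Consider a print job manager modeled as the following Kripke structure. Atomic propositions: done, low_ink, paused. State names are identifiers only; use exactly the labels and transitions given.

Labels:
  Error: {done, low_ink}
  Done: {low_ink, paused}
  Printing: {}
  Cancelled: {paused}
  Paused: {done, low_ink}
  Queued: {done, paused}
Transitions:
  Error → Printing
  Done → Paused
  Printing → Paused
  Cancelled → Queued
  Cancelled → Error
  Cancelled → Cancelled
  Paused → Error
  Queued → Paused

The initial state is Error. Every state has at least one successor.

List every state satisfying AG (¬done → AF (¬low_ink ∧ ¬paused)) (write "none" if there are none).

States satisfying ¬done → AF (¬low_ink ∧ ¬paused): {Error, Done, Printing, Paused, Queued}.
States satisfying AG (¬done → AF (¬low_ink ∧ ¬paused)): {Error, Done, Printing, Paused, Queued}.

{Error, Done, Printing, Paused, Queued}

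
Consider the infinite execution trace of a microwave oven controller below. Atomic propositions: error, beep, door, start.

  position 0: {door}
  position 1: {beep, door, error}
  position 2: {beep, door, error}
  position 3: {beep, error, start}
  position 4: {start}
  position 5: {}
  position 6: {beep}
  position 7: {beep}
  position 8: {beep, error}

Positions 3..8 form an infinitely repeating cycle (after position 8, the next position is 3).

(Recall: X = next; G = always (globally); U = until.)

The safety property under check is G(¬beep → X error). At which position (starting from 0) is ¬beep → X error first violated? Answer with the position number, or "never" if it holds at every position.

4

Check ¬beep → X error at each position in order: 0 ✓, 1 ✓, 2 ✓, 3 ✓.
At position 4 the labels are {start} and the next position 5 has {}, so ¬beep → X error is false there. This is the first violation.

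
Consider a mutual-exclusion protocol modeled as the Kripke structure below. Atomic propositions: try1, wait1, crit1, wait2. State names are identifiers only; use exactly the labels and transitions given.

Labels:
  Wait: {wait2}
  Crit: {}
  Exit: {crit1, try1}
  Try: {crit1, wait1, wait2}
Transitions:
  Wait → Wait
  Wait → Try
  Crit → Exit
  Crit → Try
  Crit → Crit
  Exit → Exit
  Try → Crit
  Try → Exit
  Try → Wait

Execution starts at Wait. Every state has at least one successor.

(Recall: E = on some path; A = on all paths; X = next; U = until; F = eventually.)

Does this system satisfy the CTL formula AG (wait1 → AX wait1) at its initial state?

Violated

States satisfying wait1 → AX wait1: {Wait, Crit, Exit}.
States satisfying AG (wait1 → AX wait1): {Exit}.
Try is reachable from Wait and violates wait1 → AX wait1, so AG fails at Wait.
Wait ∉ Sat(AG (wait1 → AX wait1)).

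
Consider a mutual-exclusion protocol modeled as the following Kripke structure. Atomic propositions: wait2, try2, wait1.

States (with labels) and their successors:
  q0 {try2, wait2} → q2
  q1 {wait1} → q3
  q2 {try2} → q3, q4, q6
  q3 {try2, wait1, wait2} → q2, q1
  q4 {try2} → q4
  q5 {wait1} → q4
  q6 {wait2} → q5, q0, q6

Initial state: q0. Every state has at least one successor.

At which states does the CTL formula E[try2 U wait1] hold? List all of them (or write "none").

{q0, q1, q2, q3, q5}

States satisfying try2: {q0, q2, q3, q4}.
States satisfying wait1: {q1, q3, q5}.
States satisfying E[try2 U wait1]: {q0, q1, q2, q3, q5}.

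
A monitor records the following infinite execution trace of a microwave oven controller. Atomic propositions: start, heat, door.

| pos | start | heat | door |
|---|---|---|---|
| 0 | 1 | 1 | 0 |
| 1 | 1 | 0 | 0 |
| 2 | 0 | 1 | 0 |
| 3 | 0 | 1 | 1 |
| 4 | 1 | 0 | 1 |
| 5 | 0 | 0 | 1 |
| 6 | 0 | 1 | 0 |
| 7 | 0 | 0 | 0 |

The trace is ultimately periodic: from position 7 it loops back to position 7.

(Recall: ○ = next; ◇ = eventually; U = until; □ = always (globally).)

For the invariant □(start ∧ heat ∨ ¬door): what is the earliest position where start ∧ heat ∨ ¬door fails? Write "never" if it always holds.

3

Check start ∧ heat ∨ ¬door at each position in order: 0 ✓, 1 ✓, 2 ✓.
At position 3 the labels are {door, heat}, so start ∧ heat ∨ ¬door is false there. This is the first violation.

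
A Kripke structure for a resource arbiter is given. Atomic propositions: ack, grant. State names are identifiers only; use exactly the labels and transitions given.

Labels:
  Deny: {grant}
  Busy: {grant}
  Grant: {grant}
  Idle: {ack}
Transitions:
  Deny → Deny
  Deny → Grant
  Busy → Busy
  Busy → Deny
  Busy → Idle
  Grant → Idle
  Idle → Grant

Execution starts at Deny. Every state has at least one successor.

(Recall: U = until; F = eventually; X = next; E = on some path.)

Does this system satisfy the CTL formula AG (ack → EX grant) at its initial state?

Yes

States satisfying ack → EX grant: {Deny, Busy, Grant, Idle}.
States satisfying AG (ack → EX grant): {Deny, Busy, Grant, Idle}.
Every state reachable from Deny satisfies ack → EX grant.
Deny ∈ Sat(AG (ack → EX grant)).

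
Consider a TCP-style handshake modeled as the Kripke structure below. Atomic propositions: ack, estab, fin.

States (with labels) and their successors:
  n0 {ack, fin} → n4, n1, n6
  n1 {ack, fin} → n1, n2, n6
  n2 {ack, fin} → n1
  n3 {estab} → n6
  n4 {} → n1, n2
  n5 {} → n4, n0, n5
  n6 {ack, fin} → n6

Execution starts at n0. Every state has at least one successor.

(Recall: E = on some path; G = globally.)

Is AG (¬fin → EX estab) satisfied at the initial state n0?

States satisfying ¬fin → EX estab: {n0, n1, n2, n6}.
States satisfying AG (¬fin → EX estab): {n1, n2, n6}.
n4 is reachable from n0 and violates ¬fin → EX estab, so AG fails at n0.
n0 ∉ Sat(AG (¬fin → EX estab)).

Does not hold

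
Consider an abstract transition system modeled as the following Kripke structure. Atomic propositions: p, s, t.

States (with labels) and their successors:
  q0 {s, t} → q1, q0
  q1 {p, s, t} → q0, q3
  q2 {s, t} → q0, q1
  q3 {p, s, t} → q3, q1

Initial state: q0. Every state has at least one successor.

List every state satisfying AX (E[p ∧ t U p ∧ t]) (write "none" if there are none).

{q3}

States satisfying E[p ∧ t U p ∧ t]: {q1, q3}.
States satisfying AX (E[p ∧ t U p ∧ t]): {q3}.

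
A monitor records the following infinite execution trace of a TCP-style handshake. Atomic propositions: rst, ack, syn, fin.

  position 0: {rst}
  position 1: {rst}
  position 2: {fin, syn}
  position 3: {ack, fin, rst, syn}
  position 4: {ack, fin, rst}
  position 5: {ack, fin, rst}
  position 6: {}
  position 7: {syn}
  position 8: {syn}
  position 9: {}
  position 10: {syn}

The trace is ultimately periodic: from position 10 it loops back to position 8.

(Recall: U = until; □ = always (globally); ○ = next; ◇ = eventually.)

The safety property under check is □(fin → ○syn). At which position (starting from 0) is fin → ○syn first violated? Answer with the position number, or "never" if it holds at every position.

3

Check fin → ○syn at each position in order: 0 ✓, 1 ✓, 2 ✓.
At position 3 the labels are {ack, fin, rst, syn} and the next position 4 has {ack, fin, rst}, so fin → ○syn is false there. This is the first violation.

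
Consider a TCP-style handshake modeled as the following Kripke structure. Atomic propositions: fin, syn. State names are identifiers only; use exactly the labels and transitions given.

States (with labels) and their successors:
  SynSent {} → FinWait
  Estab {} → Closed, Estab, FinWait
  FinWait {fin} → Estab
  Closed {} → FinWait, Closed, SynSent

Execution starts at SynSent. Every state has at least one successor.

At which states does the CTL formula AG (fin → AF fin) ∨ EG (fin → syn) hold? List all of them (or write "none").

{SynSent, Estab, FinWait, Closed}

States satisfying fin → AF fin: {SynSent, Estab, FinWait, Closed}.
States satisfying AG (fin → AF fin): {SynSent, Estab, FinWait, Closed}.
States satisfying fin → syn: {SynSent, Estab, Closed}.
States satisfying EG (fin → syn): {Estab, Closed}.
States satisfying AG (fin → AF fin) ∨ EG (fin → syn): {SynSent, Estab, FinWait, Closed}.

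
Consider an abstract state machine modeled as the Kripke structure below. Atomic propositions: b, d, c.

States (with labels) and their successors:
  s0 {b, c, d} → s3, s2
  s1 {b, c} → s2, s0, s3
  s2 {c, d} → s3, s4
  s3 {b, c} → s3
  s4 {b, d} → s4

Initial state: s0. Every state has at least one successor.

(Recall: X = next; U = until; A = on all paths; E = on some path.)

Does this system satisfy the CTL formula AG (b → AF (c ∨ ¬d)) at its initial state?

States satisfying b → AF (c ∨ ¬d): {s0, s1, s2, s3}.
States satisfying AG (b → AF (c ∨ ¬d)): {s3}.
s4 is reachable from s0 and violates b → AF (c ∨ ¬d), so AG fails at s0.
s0 ∉ Sat(AG (b → AF (c ∨ ¬d))).

Violated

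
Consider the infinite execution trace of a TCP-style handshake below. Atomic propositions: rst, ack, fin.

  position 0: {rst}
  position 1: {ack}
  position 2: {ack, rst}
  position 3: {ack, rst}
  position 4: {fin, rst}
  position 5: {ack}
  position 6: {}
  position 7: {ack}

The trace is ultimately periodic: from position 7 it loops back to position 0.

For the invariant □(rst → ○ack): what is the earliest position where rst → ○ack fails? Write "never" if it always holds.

3

Check rst → ○ack at each position in order: 0 ✓, 1 ✓, 2 ✓.
At position 3 the labels are {ack, rst} and the next position 4 has {fin, rst}, so rst → ○ack is false there. This is the first violation.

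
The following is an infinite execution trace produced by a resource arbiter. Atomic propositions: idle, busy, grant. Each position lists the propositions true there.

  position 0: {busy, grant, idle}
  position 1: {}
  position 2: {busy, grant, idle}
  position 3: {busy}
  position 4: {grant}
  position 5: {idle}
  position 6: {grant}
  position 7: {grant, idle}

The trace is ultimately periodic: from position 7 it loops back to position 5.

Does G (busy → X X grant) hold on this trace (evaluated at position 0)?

Does not hold

busy → X X grant must hold at every position from 0 onward. It fails at position 3, so G (busy → X X grant) is false.
Positions where busy holds: 0, 2, 3.
Check X X grant at each: 0→ok, 2→ok, 3→fails.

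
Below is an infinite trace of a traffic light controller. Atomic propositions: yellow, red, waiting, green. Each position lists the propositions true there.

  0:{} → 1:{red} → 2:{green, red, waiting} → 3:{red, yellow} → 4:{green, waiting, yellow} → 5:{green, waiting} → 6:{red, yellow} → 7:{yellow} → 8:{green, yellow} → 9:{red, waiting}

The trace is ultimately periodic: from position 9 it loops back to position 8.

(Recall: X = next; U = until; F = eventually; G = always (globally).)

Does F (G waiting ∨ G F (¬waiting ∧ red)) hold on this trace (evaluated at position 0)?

Does not hold

G waiting ∨ G F (¬waiting ∧ red) is false at every position 0..9, so it never becomes true and F (G waiting ∨ G F (¬waiting ∧ red)) fails.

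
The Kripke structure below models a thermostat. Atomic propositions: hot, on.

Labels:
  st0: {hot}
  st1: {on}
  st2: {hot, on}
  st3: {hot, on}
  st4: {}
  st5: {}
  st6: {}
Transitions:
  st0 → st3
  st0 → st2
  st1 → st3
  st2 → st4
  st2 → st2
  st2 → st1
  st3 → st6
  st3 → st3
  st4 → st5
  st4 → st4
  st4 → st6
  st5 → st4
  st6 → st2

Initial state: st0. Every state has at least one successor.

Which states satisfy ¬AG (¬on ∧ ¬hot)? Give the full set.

States satisfying ¬on ∧ ¬hot: {st4, st5, st6}.
States satisfying AG (¬on ∧ ¬hot): ∅.
States satisfying ¬AG (¬on ∧ ¬hot): {st0, st1, st2, st3, st4, st5, st6}.

{st0, st1, st2, st3, st4, st5, st6}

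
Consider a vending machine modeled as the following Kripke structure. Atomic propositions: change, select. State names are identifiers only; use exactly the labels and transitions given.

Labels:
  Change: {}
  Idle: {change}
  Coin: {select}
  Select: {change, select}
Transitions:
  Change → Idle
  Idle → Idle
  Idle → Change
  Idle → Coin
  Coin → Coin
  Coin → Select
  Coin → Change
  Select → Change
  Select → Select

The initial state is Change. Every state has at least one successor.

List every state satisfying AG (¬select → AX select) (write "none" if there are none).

none

States satisfying ¬select → AX select: {Coin, Select}.
States satisfying AG (¬select → AX select): ∅.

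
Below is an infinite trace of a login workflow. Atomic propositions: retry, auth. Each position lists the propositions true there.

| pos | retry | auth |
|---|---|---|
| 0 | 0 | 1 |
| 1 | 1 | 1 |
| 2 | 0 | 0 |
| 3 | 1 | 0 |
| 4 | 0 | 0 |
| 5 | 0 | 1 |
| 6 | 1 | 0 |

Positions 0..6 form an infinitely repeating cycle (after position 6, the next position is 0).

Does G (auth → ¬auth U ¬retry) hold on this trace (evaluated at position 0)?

Does not hold

auth → ¬auth U ¬retry must hold at every position from 0 onward. It fails at position 1, so G (auth → ¬auth U ¬retry) is false.
Positions where auth holds: 0, 1, 5.
Check ¬auth U ¬retry at each: 0→ok, 1→fails, 5→ok.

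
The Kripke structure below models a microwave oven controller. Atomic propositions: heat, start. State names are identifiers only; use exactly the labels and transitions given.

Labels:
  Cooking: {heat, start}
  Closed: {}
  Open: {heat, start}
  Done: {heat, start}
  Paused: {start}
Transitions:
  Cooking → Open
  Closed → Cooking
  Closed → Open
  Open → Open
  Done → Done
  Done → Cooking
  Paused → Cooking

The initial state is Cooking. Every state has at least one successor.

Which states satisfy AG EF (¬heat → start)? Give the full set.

{Cooking, Closed, Open, Done, Paused}

States satisfying EF (¬heat → start): {Cooking, Closed, Open, Done, Paused}.
States satisfying AG EF (¬heat → start): {Cooking, Closed, Open, Done, Paused}.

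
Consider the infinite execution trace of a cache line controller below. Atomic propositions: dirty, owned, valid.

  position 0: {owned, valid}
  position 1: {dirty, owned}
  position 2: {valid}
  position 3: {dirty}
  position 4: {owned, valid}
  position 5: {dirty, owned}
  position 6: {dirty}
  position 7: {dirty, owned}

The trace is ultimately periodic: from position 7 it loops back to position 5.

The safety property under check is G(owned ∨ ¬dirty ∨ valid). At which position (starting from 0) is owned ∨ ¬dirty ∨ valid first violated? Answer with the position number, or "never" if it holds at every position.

3

Check owned ∨ ¬dirty ∨ valid at each position in order: 0 ✓, 1 ✓, 2 ✓.
At position 3 the labels are {dirty}, so owned ∨ ¬dirty ∨ valid is false there. This is the first violation.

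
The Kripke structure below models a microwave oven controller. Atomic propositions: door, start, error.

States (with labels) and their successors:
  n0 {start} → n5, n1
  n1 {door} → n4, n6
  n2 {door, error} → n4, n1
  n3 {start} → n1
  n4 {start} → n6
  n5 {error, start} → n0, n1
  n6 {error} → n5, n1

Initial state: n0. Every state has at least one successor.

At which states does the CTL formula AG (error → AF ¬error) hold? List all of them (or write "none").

{n0, n1, n2, n3, n4, n5, n6}

States satisfying error → AF ¬error: {n0, n1, n2, n3, n4, n5, n6}.
States satisfying AG (error → AF ¬error): {n0, n1, n2, n3, n4, n5, n6}.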